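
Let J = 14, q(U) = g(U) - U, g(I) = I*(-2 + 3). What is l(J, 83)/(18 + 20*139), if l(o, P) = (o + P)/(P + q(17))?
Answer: 97/232234 ≈ 0.00041768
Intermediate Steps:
g(I) = I (g(I) = I*1 = I)
q(U) = 0 (q(U) = U - U = 0)
l(o, P) = (P + o)/P (l(o, P) = (o + P)/(P + 0) = (P + o)/P)
l(J, 83)/(18 + 20*139) = ((83 + 14)/83)/(18 + 20*139) = ((1/83)*97)/(18 + 2780) = (97/83)/2798 = (97/83)*(1/2798) = 97/232234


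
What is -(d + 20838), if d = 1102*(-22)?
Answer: 3406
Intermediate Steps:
d = -24244
-(d + 20838) = -(-24244 + 20838) = -1*(-3406) = 3406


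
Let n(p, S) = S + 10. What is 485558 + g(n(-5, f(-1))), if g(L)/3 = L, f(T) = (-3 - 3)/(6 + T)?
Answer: 2427922/5 ≈ 4.8558e+5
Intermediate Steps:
f(T) = -6/(6 + T)
n(p, S) = 10 + S
g(L) = 3*L
485558 + g(n(-5, f(-1))) = 485558 + 3*(10 - 6/(6 - 1)) = 485558 + 3*(10 - 6/5) = 485558 + 3*(44/5) = 485558 + 132/5 = 2427922/5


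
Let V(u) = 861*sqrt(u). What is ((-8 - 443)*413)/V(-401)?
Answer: 649*I*sqrt(401)/1203 ≈ 10.803*I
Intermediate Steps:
((-8 - 443)*413)/V(-401) = ((-8 - 443)*413)/((861*sqrt(-401))) = (-451*413)/((861*(I*sqrt(401)))) = -186263*(-I*sqrt(401)/345261) = -(-649)*I*sqrt(401)/1203 = 649*I*sqrt(401)/1203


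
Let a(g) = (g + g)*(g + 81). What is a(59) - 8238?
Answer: 8282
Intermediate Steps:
a(g) = 2*g*(81 + g) (a(g) = (2*g)*(81 + g) = 2*g*(81 + g))
a(59) - 8238 = 2*59*(81 + 59) - 8238 = 2*59*140 - 8238 = 16520 - 8238 = 8282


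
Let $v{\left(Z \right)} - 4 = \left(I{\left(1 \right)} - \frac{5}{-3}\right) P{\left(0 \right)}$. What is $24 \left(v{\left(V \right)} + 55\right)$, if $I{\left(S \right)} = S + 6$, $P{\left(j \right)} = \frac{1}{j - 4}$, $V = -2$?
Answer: $1364$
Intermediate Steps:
$P{\left(j \right)} = \frac{1}{-4 + j}$
$I{\left(S \right)} = 6 + S$
$v{\left(Z \right)} = \frac{11}{6}$ ($v{\left(Z \right)} = 4 + \frac{\left(6 + 1\right) - \frac{5}{-3}}{-4 + 0} = 4 + \frac{7 - - \frac{5}{3}}{-4} = 4 + \left(7 + \frac{5}{3}\right) \left(- \frac{1}{4}\right) = 4 + \frac{26}{3} \left(- \frac{1}{4}\right) = 4 - \frac{13}{6} = \frac{11}{6}$)
$24 \left(v{\left(V \right)} + 55\right) = 24 \left(\frac{11}{6} + 55\right) = 24 \cdot \frac{341}{6} = 1364$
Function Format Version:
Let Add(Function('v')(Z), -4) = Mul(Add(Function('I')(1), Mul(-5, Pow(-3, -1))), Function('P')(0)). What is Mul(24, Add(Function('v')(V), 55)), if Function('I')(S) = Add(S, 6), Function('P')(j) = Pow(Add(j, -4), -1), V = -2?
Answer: 1364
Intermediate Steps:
Function('P')(j) = Pow(Add(-4, j), -1)
Function('I')(S) = Add(6, S)
Function('v')(Z) = Rational(11, 6) (Function('v')(Z) = Add(4, Mul(Add(Add(6, 1), Mul(-5, Pow(-3, -1))), Pow(Add(-4, 0), -1))) = Add(4, Mul(Add(7, Mul(-5, Rational(-1, 3))), Pow(-4, -1))) = Add(4, Mul(Add(7, Rational(5, 3)), Rational(-1, 4))) = Add(4, Mul(Rational(26, 3), Rational(-1, 4))) = Add(4, Rational(-13, 6)) = Rational(11, 6))
Mul(24, Add(Function('v')(V), 55)) = Mul(24, Add(Rational(11, 6), 55)) = Mul(24, Rational(341, 6)) = 1364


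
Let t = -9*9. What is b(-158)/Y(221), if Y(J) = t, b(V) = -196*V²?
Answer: 4892944/81 ≈ 60407.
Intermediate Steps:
t = -81
Y(J) = -81
b(-158)/Y(221) = -196*(-158)²/(-81) = -196*24964*(-1/81) = -4892944*(-1/81) = 4892944/81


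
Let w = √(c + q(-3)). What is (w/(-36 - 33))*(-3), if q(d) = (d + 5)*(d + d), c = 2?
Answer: I*√10/23 ≈ 0.13749*I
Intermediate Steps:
q(d) = 2*d*(5 + d) (q(d) = (5 + d)*(2*d) = 2*d*(5 + d))
w = I*√10 (w = √(2 + 2*(-3)*(5 - 3)) = √(2 + 2*(-3)*2) = √(2 - 12) = √(-10) = I*√10 ≈ 3.1623*I)
(w/(-36 - 33))*(-3) = ((I*√10)/(-36 - 33))*(-3) = ((I*√10)/(-69))*(-3) = ((I*√10)*(-1/69))*(-3) = -I*√10/69*(-3) = I*√10/23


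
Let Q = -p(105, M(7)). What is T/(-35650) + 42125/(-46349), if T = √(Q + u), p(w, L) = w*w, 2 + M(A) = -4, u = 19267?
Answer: -42125/46349 - √8242/35650 ≈ -0.91141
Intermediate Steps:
M(A) = -6 (M(A) = -2 - 4 = -6)
p(w, L) = w²
Q = -11025 (Q = -1*105² = -1*11025 = -11025)
T = √8242 (T = √(-11025 + 19267) = √8242 ≈ 90.785)
T/(-35650) + 42125/(-46349) = √8242/(-35650) + 42125/(-46349) = √8242*(-1/35650) + 42125*(-1/46349) = -√8242/35650 - 42125/46349 = -42125/46349 - √8242/35650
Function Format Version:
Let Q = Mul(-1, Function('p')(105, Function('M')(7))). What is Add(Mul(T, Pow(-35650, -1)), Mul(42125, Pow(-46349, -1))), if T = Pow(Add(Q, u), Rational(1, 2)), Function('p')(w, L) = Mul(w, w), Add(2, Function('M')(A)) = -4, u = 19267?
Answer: Add(Rational(-42125, 46349), Mul(Rational(-1, 35650), Pow(8242, Rational(1, 2)))) ≈ -0.91141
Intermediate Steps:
Function('M')(A) = -6 (Function('M')(A) = Add(-2, -4) = -6)
Function('p')(w, L) = Pow(w, 2)
Q = -11025 (Q = Mul(-1, Pow(105, 2)) = Mul(-1, 11025) = -11025)
T = Pow(8242, Rational(1, 2)) (T = Pow(Add(-11025, 19267), Rational(1, 2)) = Pow(8242, Rational(1, 2)) ≈ 90.785)
Add(Mul(T, Pow(-35650, -1)), Mul(42125, Pow(-46349, -1))) = Add(Mul(Pow(8242, Rational(1, 2)), Pow(-35650, -1)), Mul(42125, Pow(-46349, -1))) = Add(Mul(Pow(8242, Rational(1, 2)), Rational(-1, 35650)), Mul(42125, Rational(-1, 46349))) = Add(Mul(Rational(-1, 35650), Pow(8242, Rational(1, 2))), Rational(-42125, 46349)) = Add(Rational(-42125, 46349), Mul(Rational(-1, 35650), Pow(8242, Rational(1, 2))))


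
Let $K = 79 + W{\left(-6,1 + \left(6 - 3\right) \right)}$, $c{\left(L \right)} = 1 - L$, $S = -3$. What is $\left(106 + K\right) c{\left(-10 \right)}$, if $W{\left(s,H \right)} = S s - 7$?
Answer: $2156$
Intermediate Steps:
$W{\left(s,H \right)} = -7 - 3 s$ ($W{\left(s,H \right)} = - 3 s - 7 = -7 - 3 s$)
$K = 90$ ($K = 79 - -11 = 79 + \left(-7 + 18\right) = 79 + 11 = 90$)
$\left(106 + K\right) c{\left(-10 \right)} = \left(106 + 90\right) \left(1 - -10\right) = 196 \left(1 + 10\right) = 196 \cdot 11 = 2156$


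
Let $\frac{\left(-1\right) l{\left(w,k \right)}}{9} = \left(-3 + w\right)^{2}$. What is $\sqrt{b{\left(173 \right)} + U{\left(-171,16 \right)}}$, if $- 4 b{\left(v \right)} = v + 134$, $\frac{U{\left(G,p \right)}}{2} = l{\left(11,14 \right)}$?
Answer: $\frac{i \sqrt{4915}}{2} \approx 35.054 i$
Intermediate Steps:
$l{\left(w,k \right)} = - 9 \left(-3 + w\right)^{2}$
$U{\left(G,p \right)} = -1152$ ($U{\left(G,p \right)} = 2 \left(- 9 \left(-3 + 11\right)^{2}\right) = 2 \left(- 9 \cdot 8^{2}\right) = 2 \left(\left(-9\right) 64\right) = 2 \left(-576\right) = -1152$)
$b{\left(v \right)} = - \frac{67}{2} - \frac{v}{4}$ ($b{\left(v \right)} = - \frac{v + 134}{4} = - \frac{134 + v}{4} = - \frac{67}{2} - \frac{v}{4}$)
$\sqrt{b{\left(173 \right)} + U{\left(-171,16 \right)}} = \sqrt{\left(- \frac{67}{2} - \frac{173}{4}\right) - 1152} = \sqrt{- \frac{307}{4} - 1152} = \sqrt{- \frac{4915}{4}} = \frac{i \sqrt{4915}}{2}$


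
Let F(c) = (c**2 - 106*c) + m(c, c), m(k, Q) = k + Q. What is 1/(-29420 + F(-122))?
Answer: -1/1848 ≈ -0.00054113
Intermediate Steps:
m(k, Q) = Q + k
F(c) = c**2 - 104*c (F(c) = (c**2 - 106*c) + (c + c) = (c**2 - 106*c) + 2*c = c**2 - 104*c)
1/(-29420 + F(-122)) = 1/(-29420 - 122*(-104 - 122)) = 1/(-29420 - 122*(-226)) = 1/(-29420 + 27572) = 1/(-1848) = -1/1848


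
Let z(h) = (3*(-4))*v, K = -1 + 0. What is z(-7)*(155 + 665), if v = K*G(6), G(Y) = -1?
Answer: -9840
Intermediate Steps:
K = -1
v = 1 (v = -1*(-1) = 1)
z(h) = -12 (z(h) = (3*(-4))*1 = -12*1 = -12)
z(-7)*(155 + 665) = -12*(155 + 665) = -12*820 = -9840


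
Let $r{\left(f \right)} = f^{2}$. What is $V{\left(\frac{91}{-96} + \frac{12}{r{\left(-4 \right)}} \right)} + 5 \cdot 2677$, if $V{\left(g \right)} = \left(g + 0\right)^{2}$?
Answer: $\frac{123356521}{9216} \approx 13385.0$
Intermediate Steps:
$V{\left(g \right)} = g^{2}$
$V{\left(\frac{91}{-96} + \frac{12}{r{\left(-4 \right)}} \right)} + 5 \cdot 2677 = \left(\frac{91}{-96} + \frac{12}{\left(-4\right)^{2}}\right)^{2} + 5 \cdot 2677 = \left(91 \left(- \frac{1}{96}\right) + \frac{12}{16}\right)^{2} + 13385 = \left(- \frac{91}{96} + 12 \cdot \frac{1}{16}\right)^{2} + 13385 = \left(- \frac{91}{96} + \frac{3}{4}\right)^{2} + 13385 = \left(- \frac{19}{96}\right)^{2} + 13385 = \frac{361}{9216} + 13385 = \frac{123356521}{9216}$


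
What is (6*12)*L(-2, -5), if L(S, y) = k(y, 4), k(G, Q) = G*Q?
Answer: -1440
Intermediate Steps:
L(S, y) = 4*y (L(S, y) = y*4 = 4*y)
(6*12)*L(-2, -5) = (6*12)*(4*(-5)) = 72*(-20) = -1440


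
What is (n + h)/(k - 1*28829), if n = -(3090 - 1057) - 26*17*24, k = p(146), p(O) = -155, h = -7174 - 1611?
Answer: 10713/14492 ≈ 0.73923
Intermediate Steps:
h = -8785
k = -155
n = -12641 (n = -1*2033 - 442*24 = -2033 - 1*10608 = -2033 - 10608 = -12641)
(n + h)/(k - 1*28829) = (-12641 - 8785)/(-155 - 1*28829) = -21426/(-155 - 28829) = -21426/(-28984) = -21426*(-1/28984) = 10713/14492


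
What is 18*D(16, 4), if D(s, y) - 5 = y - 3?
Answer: 108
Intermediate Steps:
D(s, y) = 2 + y (D(s, y) = 5 + (y - 3) = 5 + (-3 + y) = 2 + y)
18*D(16, 4) = 18*(2 + 4) = 18*6 = 108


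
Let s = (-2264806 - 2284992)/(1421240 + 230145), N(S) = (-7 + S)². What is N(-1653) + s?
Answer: 4550551956202/1651385 ≈ 2.7556e+6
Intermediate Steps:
s = -4549798/1651385 ≈ -2.7551
N(-1653) + s = (-7 - 1653)² - 4549798/1651385 = (-1660)² - 4549798/1651385 = 2755600 - 4549798/1651385 = 4550551956202/1651385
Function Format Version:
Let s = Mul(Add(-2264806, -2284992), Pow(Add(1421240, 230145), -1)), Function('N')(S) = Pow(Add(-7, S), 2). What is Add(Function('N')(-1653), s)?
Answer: Rational(4550551956202, 1651385) ≈ 2.7556e+6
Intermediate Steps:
s = Rational(-4549798, 1651385) (s = Mul(-4549798, Pow(1651385, -1)) = Mul(-4549798, Rational(1, 1651385)) = Rational(-4549798, 1651385) ≈ -2.7551)
Add(Function('N')(-1653), s) = Add(Pow(Add(-7, -1653), 2), Rational(-4549798, 1651385)) = Add(Pow(-1660, 2), Rational(-4549798, 1651385)) = Add(2755600, Rational(-4549798, 1651385)) = Rational(4550551956202, 1651385)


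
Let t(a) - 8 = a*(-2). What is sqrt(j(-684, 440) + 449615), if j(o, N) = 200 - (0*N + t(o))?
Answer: sqrt(448439) ≈ 669.66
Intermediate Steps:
t(a) = 8 - 2*a (t(a) = 8 + a*(-2) = 8 - 2*a)
j(o, N) = 192 + 2*o (j(o, N) = 200 - (0*N + (8 - 2*o)) = 200 - (0 + (8 - 2*o)) = 200 - (8 - 2*o) = 200 + (-8 + 2*o) = 192 + 2*o)
sqrt(j(-684, 440) + 449615) = sqrt((192 + 2*(-684)) + 449615) = sqrt((192 - 1368) + 449615) = sqrt(-1176 + 449615) = sqrt(448439)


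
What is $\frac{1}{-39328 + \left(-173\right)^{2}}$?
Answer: $- \frac{1}{9399} \approx -0.00010639$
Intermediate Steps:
$\frac{1}{-39328 + \left(-173\right)^{2}} = \frac{1}{-39328 + 29929} = \frac{1}{-9399} = - \frac{1}{9399}$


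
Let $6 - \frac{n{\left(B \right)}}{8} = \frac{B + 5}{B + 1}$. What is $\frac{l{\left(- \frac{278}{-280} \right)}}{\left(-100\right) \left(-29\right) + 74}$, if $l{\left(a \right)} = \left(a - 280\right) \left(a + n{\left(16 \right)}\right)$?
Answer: $- \frac{3635915063}{990936800} \approx -3.6692$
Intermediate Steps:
$n{\left(B \right)} = 48 - \frac{8 \left(5 + B\right)}{1 + B}$ ($n{\left(B \right)} = 48 - 8 \frac{B + 5}{B + 1} = 48 - 8 \frac{5 + B}{1 + B} = 48 - \frac{8 \left(5 + B\right)}{1 + B}$)
$l{\left(a \right)} = \left(-280 + a\right) \left(\frac{648}{17} + a\right)$ ($l{\left(a \right)} = \left(a - 280\right) \left(a + \frac{8 \left(1 + 5 \cdot 16\right)}{1 + 16}\right) = \left(-280 + a\right) \left(a + \frac{8 \left(1 + 80\right)}{17}\right) = \left(-280 + a\right) \left(a + 8 \cdot \frac{1}{17} \cdot 81\right) = \left(-280 + a\right) \left(a + \frac{648}{17}\right) = \left(-280 + a\right) \left(\frac{648}{17} + a\right)$)
$\frac{l{\left(- \frac{278}{-280} \right)}}{\left(-100\right) \left(-29\right) + 74} = \frac{- \frac{181440}{17} + \left(- \frac{278}{-280}\right)^{2} - \frac{4112 \left(- \frac{278}{-280}\right)}{17}}{\left(-100\right) \left(-29\right) + 74} = \frac{- \frac{181440}{17} + \left(\left(-278\right) \left(- \frac{1}{280}\right)\right)^{2} - \frac{4112 \left(\left(-278\right) \left(- \frac{1}{280}\right)\right)}{17}}{2900 + 74} = \frac{- \frac{181440}{17} + \left(\frac{139}{140}\right)^{2} - \frac{142892}{595}}{2974} = \left(- \frac{181440}{17} + \frac{19321}{19600} - \frac{142892}{595}\right) \frac{1}{2974} = \left(- \frac{3635915063}{333200}\right) \frac{1}{2974} = - \frac{3635915063}{990936800}$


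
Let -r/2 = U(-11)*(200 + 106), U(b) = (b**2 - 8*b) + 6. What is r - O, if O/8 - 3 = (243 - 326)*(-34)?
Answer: -154180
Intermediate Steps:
U(b) = 6 + b**2 - 8*b
r = -131580 (r = -2*(6 + (-11)**2 - 8*(-11))*(200 + 106) = -2*(6 + 121 + 88)*306 = -430*306 = -2*65790 = -131580)
O = 22600 (O = 24 + 8*((243 - 326)*(-34)) = 24 + 8*(-83*(-34)) = 24 + 8*2822 = 24 + 22576 = 22600)
r - O = -131580 - 1*22600 = -131580 - 22600 = -154180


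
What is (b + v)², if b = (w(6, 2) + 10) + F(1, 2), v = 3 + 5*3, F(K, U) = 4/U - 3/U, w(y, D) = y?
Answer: 4761/4 ≈ 1190.3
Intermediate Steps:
F(K, U) = 1/U
v = 18 (v = 3 + 15 = 18)
b = 33/2 (b = (6 + 10) + 1/2 = 16 + ½ = 33/2 ≈ 16.500)
(b + v)² = (33/2 + 18)² = (69/2)² = 4761/4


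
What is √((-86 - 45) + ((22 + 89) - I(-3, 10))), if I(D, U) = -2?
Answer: 3*I*√2 ≈ 4.2426*I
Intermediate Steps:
√((-86 - 45) + ((22 + 89) - I(-3, 10))) = √((-86 - 45) + ((22 + 89) - 1*(-2))) = √(-131 + (111 + 2)) = √(-131 + 113) = √(-18) = 3*I*√2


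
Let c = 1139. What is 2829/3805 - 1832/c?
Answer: -3748529/4333895 ≈ -0.86493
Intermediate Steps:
2829/3805 - 1832/c = 2829/3805 - 1832/1139 = -3748529/4333895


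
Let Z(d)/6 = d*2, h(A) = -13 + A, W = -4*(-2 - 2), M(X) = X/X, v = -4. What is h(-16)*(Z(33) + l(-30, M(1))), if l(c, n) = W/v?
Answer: -11368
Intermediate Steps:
M(X) = 1
W = 16 (W = -4*(-4) = 16)
Z(d) = 12*d (Z(d) = 6*(d*2) = 6*(2*d) = 12*d)
l(c, n) = -4 (l(c, n) = 16/(-4) = 16*(-¼) = -4)
h(-16)*(Z(33) + l(-30, M(1))) = (-13 - 16)*(12*33 - 4) = -29*(396 - 4) = -29*392 = -11368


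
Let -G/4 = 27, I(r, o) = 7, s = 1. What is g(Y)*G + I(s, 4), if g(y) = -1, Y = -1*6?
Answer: 115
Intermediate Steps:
Y = -6
G = -108 (G = -4*27 = -108)
g(Y)*G + I(s, 4) = -1*(-108) + 7 = 108 + 7 = 115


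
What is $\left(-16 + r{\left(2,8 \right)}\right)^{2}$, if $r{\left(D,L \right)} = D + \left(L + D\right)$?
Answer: $16$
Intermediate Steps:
$r{\left(D,L \right)} = L + 2 D$ ($r{\left(D,L \right)} = D + \left(D + L\right) = L + 2 D$)
$\left(-16 + r{\left(2,8 \right)}\right)^{2} = \left(-16 + \left(8 + 2 \cdot 2\right)\right)^{2} = \left(-16 + \left(8 + 4\right)\right)^{2} = \left(-16 + 12\right)^{2} = \left(-4\right)^{2} = 16$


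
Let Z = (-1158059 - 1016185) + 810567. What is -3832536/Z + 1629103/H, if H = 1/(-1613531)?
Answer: -1194857511461059875/454559 ≈ -2.6286e+12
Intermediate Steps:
H = -1/1613531 ≈ -6.1976e-7
Z = -1363677 (Z = -2174244 + 810567 = -1363677)
-3832536/Z + 1629103/H = -3832536/(-1363677) + 1629103/(-1/1613531) = -3832536*(-1/1363677) + 1629103*(-1613531) = 1277512/454559 - 2628608192693 = -1194857511461059875/454559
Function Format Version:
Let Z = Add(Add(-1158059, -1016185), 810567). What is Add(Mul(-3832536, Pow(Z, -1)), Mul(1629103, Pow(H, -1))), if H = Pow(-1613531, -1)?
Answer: Rational(-1194857511461059875, 454559) ≈ -2.6286e+12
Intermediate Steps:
H = Rational(-1, 1613531) ≈ -6.1976e-7
Z = -1363677 (Z = Add(-2174244, 810567) = -1363677)
Add(Mul(-3832536, Pow(Z, -1)), Mul(1629103, Pow(H, -1))) = Add(Mul(-3832536, Pow(-1363677, -1)), Mul(1629103, Pow(Rational(-1, 1613531), -1))) = Add(Mul(-3832536, Rational(-1, 1363677)), Mul(1629103, -1613531)) = Add(Rational(1277512, 454559), -2628608192693) = Rational(-1194857511461059875, 454559)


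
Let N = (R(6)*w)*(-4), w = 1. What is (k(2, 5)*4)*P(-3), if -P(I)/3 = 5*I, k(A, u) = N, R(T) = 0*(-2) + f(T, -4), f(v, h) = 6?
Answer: -4320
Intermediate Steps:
R(T) = 6 (R(T) = 0*(-2) + 6 = 0 + 6 = 6)
N = -24 (N = (6*1)*(-4) = 6*(-4) = -24)
k(A, u) = -24
P(I) = -15*I
(k(2, 5)*4)*P(-3) = (-24*4)*(-15*(-3)) = -96*45 = -4320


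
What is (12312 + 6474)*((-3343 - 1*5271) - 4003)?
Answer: -237022962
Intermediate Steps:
(12312 + 6474)*((-3343 - 1*5271) - 4003) = 18786*((-3343 - 5271) - 4003) = 18786*(-8614 - 4003) = 18786*(-12617) = -237022962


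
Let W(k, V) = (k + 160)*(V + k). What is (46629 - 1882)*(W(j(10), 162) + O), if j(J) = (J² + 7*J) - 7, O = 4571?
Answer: 4901854862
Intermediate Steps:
j(J) = -7 + J² + 7*J
W(k, V) = (160 + k)*(V + k)
(46629 - 1882)*(W(j(10), 162) + O) = (46629 - 1882)*(((-7 + 10² + 7*10)² + 160*162 + 160*(-7 + 10² + 7*10) + 162*(-7 + 10² + 7*10)) + 4571) = 44747*(((-7 + 100 + 70)² + 25920 + 160*(-7 + 100 + 70) + 162*(-7 + 100 + 70)) + 4571) = 44747*((163² + 25920 + 160*163 + 162*163) + 4571) = 44747*((26569 + 25920 + 26080 + 26406) + 4571) = 44747*(104975 + 4571) = 44747*109546 = 4901854862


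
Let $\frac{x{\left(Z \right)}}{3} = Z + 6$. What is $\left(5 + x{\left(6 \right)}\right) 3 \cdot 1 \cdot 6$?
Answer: $738$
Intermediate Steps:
$x{\left(Z \right)} = 18 + 3 Z$ ($x{\left(Z \right)} = 3 \left(Z + 6\right) = 3 \left(6 + Z\right) = 18 + 3 Z$)
$\left(5 + x{\left(6 \right)}\right) 3 \cdot 1 \cdot 6 = \left(5 + \left(18 + 3 \cdot 6\right)\right) 3 \cdot 1 \cdot 6 = \left(5 + \left(18 + 18\right)\right) 3 \cdot 6 = \left(5 + 36\right) 3 \cdot 6 = 41 \cdot 3 \cdot 6 = 123 \cdot 6 = 738$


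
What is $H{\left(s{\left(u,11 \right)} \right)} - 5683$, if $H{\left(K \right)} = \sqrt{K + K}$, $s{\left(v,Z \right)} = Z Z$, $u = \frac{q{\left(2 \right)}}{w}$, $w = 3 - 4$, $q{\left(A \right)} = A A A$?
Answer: $-5683 + 11 \sqrt{2} \approx -5667.4$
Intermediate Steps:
$q{\left(A \right)} = A^{3}$ ($q{\left(A \right)} = A^{2} A = A^{3}$)
$w = -1$ ($w = 3 - 4 = -1$)
$u = -8$ ($u = \frac{2^{3}}{-1} = 8 \left(-1\right) = -8$)
$s{\left(v,Z \right)} = Z^{2}$
$H{\left(K \right)} = \sqrt{2} \sqrt{K}$ ($H{\left(K \right)} = \sqrt{2 K} = \sqrt{2} \sqrt{K}$)
$H{\left(s{\left(u,11 \right)} \right)} - 5683 = \sqrt{2} \sqrt{11^{2}} - 5683 = \sqrt{2} \sqrt{121} - 5683 = \sqrt{2} \cdot 11 - 5683 = 11 \sqrt{2} - 5683 = -5683 + 11 \sqrt{2}$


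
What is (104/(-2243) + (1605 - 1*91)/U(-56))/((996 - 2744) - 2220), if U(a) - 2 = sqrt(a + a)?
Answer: -1694935/258106496 + 757*I*sqrt(7)/57536 ≈ -0.0065668 + 0.03481*I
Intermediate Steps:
U(a) = 2 + sqrt(2)*sqrt(a) (U(a) = 2 + sqrt(a + a) = 2 + sqrt(2*a) = 2 + sqrt(2)*sqrt(a))
(104/(-2243) + (1605 - 1*91)/U(-56))/((996 - 2744) - 2220) = (104/(-2243) + (1605 - 1*91)/(2 + sqrt(2)*sqrt(-56)))/((996 - 2744) - 2220) = (104*(-1/2243) + (1605 - 91)/(2 + sqrt(2)*(2*I*sqrt(14))))/(-1748 - 2220) = (-104/2243 + 1514/(2 + 4*I*sqrt(7)))/(-3968) = (-104/2243 + 1514/(2 + 4*I*sqrt(7)))*(-1/3968) = 13/1112528 - 757/(1984*(2 + 4*I*sqrt(7)))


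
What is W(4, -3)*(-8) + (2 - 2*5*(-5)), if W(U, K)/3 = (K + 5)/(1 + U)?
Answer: 212/5 ≈ 42.400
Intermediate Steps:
W(U, K) = 3*(5 + K)/(1 + U) (W(U, K) = 3*((K + 5)/(1 + U)) = 3*((5 + K)/(1 + U)) = 3*(5 + K)/(1 + U))
W(4, -3)*(-8) + (2 - 2*5*(-5)) = (3*(5 - 3)/(1 + 4))*(-8) + (2 - 2*5*(-5)) = (3*2/5)*(-8) + (2 - 10*(-5)) = (3*(⅕)*2)*(-8) + (2 - 1*(-50)) = (6/5)*(-8) + (2 + 50) = -48/5 + 52 = 212/5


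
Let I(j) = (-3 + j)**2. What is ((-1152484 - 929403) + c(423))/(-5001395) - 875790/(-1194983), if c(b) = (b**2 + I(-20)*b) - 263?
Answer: 912441529476/853797428755 ≈ 1.0687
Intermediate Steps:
c(b) = -263 + b**2 + 529*b (c(b) = (b**2 + (-3 - 20)**2*b) - 263 = (b**2 + (-23)**2*b) - 263 = (b**2 + 529*b) - 263 = -263 + b**2 + 529*b)
((-1152484 - 929403) + c(423))/(-5001395) - 875790/(-1194983) = ((-1152484 - 929403) + (-263 + 423**2 + 529*423))/(-5001395) - 875790/(-1194983) = (-2081887 + (-263 + 178929 + 223767))*(-1/5001395) - 875790*(-1/1194983) = (-2081887 + 402433)*(-1/5001395) + 875790/1194983 = -1679454*(-1/5001395) + 875790/1194983 = 239922/714485 + 875790/1194983 = 912441529476/853797428755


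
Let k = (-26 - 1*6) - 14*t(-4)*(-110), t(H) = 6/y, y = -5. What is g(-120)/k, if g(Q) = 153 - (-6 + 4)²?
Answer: -149/1880 ≈ -0.079255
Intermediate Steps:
t(H) = -6/5 (t(H) = 6/(-5) = 6*(-⅕) = -6/5)
k = -1880 (k = (-26 - 1*6) - 14*(-6/5)*(-110) = (-26 - 6) + (84/5)*(-110) = -32 - 1848 = -1880)
g(Q) = 149 (g(Q) = 153 - 1*(-2)² = 153 - 1*4 = 153 - 4 = 149)
g(-120)/k = 149/(-1880) = 149*(-1/1880) = -149/1880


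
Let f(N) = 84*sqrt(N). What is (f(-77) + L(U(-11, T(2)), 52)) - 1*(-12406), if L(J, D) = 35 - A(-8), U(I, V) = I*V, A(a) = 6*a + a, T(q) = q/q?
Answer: 12497 + 84*I*sqrt(77) ≈ 12497.0 + 737.1*I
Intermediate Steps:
T(q) = 1
A(a) = 7*a
L(J, D) = 91 (L(J, D) = 35 - 7*(-8) = 35 - 1*(-56) = 35 + 56 = 91)
(f(-77) + L(U(-11, T(2)), 52)) - 1*(-12406) = (84*sqrt(-77) + 91) - 1*(-12406) = (84*(I*sqrt(77)) + 91) + 12406 = (84*I*sqrt(77) + 91) + 12406 = (91 + 84*I*sqrt(77)) + 12406 = 12497 + 84*I*sqrt(77)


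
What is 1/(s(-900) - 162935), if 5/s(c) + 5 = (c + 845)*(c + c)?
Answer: -19799/3225950064 ≈ -6.1374e-6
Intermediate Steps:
s(c) = 5/(-5 + 2*c*(845 + c)) (s(c) = 5/(-5 + (c + 845)*(c + c)) = 5/(-5 + (845 + c)*(2*c)) = 5/(-5 + 2*c*(845 + c)))
1/(s(-900) - 162935) = 1/(5/(-5 + 2*(-900)² + 1690*(-900)) - 162935) = 1/(5/(-5 + 2*810000 - 1521000) - 162935) = 1/(5/(-5 + 1620000 - 1521000) - 162935) = 1/(5/98995 - 162935) = 1/(5*(1/98995) - 162935) = 1/(1/19799 - 162935) = 1/(-3225950064/19799) = -19799/3225950064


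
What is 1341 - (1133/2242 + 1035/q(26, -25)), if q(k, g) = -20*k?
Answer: 156512275/116584 ≈ 1342.5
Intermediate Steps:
1341 - (1133/2242 + 1035/q(26, -25)) = 1341 - (1133/2242 + 1035/((-20*26))) = 1341 - (1133*(1/2242) + 1035/(-520)) = 1341 - (1133/2242 + 1035*(-1/520)) = 1341 - (1133/2242 - 207/104) = 1341 - 1*(-173131/116584) = 1341 + 173131/116584 = 156512275/116584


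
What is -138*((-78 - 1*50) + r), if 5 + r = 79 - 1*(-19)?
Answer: 4830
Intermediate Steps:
r = 93 (r = -5 + (79 - 1*(-19)) = -5 + (79 + 19) = -5 + 98 = 93)
-138*((-78 - 1*50) + r) = -138*((-78 - 1*50) + 93) = -138*((-78 - 50) + 93) = -138*(-128 + 93) = -138*(-35) = 4830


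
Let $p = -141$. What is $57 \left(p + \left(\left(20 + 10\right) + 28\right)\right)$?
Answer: $-4731$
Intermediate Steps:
$57 \left(p + \left(\left(20 + 10\right) + 28\right)\right) = 57 \left(-141 + \left(\left(20 + 10\right) + 28\right)\right) = 57 \left(-141 + \left(30 + 28\right)\right) = 57 \left(-141 + 58\right) = 57 \left(-83\right) = -4731$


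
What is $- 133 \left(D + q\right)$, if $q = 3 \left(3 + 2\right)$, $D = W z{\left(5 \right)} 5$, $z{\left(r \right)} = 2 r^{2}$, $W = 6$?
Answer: $-201495$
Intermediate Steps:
$D = 1500$ ($D = 6 \cdot 2 \cdot 5^{2} \cdot 5 = 6 \cdot 2 \cdot 25 \cdot 5 = 6 \cdot 50 \cdot 5 = 300 \cdot 5 = 1500$)
$q = 15$ ($q = 3 \cdot 5 = 15$)
$- 133 \left(D + q\right) = - 133 \left(1500 + 15\right) = \left(-133\right) 1515 = -201495$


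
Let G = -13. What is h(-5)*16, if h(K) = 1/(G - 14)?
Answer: -16/27 ≈ -0.59259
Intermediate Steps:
h(K) = -1/27 (h(K) = 1/(-13 - 14) = 1/(-27) = -1/27)
h(-5)*16 = -1/27*16 = -16/27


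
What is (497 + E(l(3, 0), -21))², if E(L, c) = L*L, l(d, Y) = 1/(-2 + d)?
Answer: 248004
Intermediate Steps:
E(L, c) = L²
(497 + E(l(3, 0), -21))² = (497 + (1/(-2 + 3))²)² = (497 + (1/1)²)² = (497 + 1²)² = (497 + 1)² = 498² = 248004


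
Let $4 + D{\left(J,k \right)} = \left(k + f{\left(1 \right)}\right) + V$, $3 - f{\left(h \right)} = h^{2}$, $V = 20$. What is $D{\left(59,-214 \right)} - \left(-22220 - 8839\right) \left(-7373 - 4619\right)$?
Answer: $-372459724$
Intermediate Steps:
$f{\left(h \right)} = 3 - h^{2}$
$D{\left(J,k \right)} = 18 + k$ ($D{\left(J,k \right)} = -4 + \left(\left(k + \left(3 - 1^{2}\right)\right) + 20\right) = -4 + \left(\left(k + \left(3 - 1\right)\right) + 20\right) = -4 + \left(\left(k + 2\right) + 20\right) = -4 + \left(\left(2 + k\right) + 20\right) = -4 + \left(22 + k\right) = 18 + k$)
$D{\left(59,-214 \right)} - \left(-22220 - 8839\right) \left(-7373 - 4619\right) = \left(18 - 214\right) - \left(-22220 - 8839\right) \left(-7373 - 4619\right) = -196 - \left(-31059\right) \left(-11992\right) = -196 - 372459528 = -372459724$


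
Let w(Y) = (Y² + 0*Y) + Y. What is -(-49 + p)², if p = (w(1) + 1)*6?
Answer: -961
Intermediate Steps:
w(Y) = Y + Y² (w(Y) = (Y² + 0) + Y = Y² + Y = Y + Y²)
p = 18 (p = (1*(1 + 1) + 1)*6 = (1*2 + 1)*6 = (2 + 1)*6 = 3*6 = 18)
-(-49 + p)² = -(-49 + 18)² = -1*(-31)² = -1*961 = -961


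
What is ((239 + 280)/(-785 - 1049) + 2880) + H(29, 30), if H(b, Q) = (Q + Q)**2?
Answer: 11883801/1834 ≈ 6479.7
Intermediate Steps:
H(b, Q) = 4*Q**2 (H(b, Q) = (2*Q)**2 = 4*Q**2)
((239 + 280)/(-785 - 1049) + 2880) + H(29, 30) = ((239 + 280)/(-785 - 1049) + 2880) + 4*30**2 = (519/(-1834) + 2880) + 4*900 = (519*(-1/1834) + 2880) + 3600 = (-519/1834 + 2880) + 3600 = 5281401/1834 + 3600 = 11883801/1834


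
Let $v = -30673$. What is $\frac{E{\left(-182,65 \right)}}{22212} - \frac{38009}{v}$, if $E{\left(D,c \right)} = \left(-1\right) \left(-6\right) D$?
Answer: $\frac{67563416}{56775723} \approx 1.19$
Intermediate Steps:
$E{\left(D,c \right)} = 6 D$
$\frac{E{\left(-182,65 \right)}}{22212} - \frac{38009}{v} = \frac{6 \left(-182\right)}{22212} - \frac{38009}{-30673} = \left(-1092\right) \frac{1}{22212} - - \frac{38009}{30673} = - \frac{91}{1851} + \frac{38009}{30673} = \frac{67563416}{56775723}$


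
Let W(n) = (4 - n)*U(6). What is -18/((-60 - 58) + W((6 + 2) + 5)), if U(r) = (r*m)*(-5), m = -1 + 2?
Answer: -9/76 ≈ -0.11842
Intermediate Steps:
m = 1
U(r) = -5*r (U(r) = (r*1)*(-5) = r*(-5) = -5*r)
W(n) = -120 + 30*n (W(n) = (4 - n)*(-5*6) = (4 - n)*(-30) = -120 + 30*n)
-18/((-60 - 58) + W((6 + 2) + 5)) = -18/((-60 - 58) + (-120 + 30*((6 + 2) + 5))) = -18/(-118 + (-120 + 30*(8 + 5))) = -18/(-118 + (-120 + 30*13)) = -18/(-118 + (-120 + 390)) = -18/(-118 + 270) = -18/152 = -18*1/152 = -9/76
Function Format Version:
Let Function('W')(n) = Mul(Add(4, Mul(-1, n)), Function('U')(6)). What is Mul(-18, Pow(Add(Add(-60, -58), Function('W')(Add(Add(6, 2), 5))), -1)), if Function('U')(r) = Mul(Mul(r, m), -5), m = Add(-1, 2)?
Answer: Rational(-9, 76) ≈ -0.11842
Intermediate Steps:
m = 1
Function('U')(r) = Mul(-5, r) (Function('U')(r) = Mul(Mul(r, 1), -5) = Mul(r, -5) = Mul(-5, r))
Function('W')(n) = Add(-120, Mul(30, n)) (Function('W')(n) = Mul(Add(4, Mul(-1, n)), Mul(-5, 6)) = Mul(Add(4, Mul(-1, n)), -30) = Add(-120, Mul(30, n)))
Mul(-18, Pow(Add(Add(-60, -58), Function('W')(Add(Add(6, 2), 5))), -1)) = Mul(-18, Pow(Add(Add(-60, -58), Add(-120, Mul(30, Add(Add(6, 2), 5)))), -1)) = Mul(-18, Pow(Add(-118, Add(-120, Mul(30, Add(8, 5)))), -1)) = Mul(-18, Pow(Add(-118, Add(-120, Mul(30, 13))), -1)) = Mul(-18, Pow(Add(-118, Add(-120, 390)), -1)) = Mul(-18, Pow(Add(-118, 270), -1)) = Mul(-18, Pow(152, -1)) = Mul(-18, Rational(1, 152)) = Rational(-9, 76)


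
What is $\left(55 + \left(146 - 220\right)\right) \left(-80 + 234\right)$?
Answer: $-2926$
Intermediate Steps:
$\left(55 + \left(146 - 220\right)\right) \left(-80 + 234\right) = \left(55 + \left(146 - 220\right)\right) 154 = \left(55 - 74\right) 154 = \left(-19\right) 154 = -2926$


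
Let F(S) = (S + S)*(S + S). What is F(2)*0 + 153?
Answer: 153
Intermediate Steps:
F(S) = 4*S**2 (F(S) = (2*S)*(2*S) = 4*S**2)
F(2)*0 + 153 = (4*2**2)*0 + 153 = (4*4)*0 + 153 = 16*0 + 153 = 0 + 153 = 153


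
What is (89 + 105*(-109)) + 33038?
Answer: 21682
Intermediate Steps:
(89 + 105*(-109)) + 33038 = (89 - 11445) + 33038 = -11356 + 33038 = 21682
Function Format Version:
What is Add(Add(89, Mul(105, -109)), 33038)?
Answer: 21682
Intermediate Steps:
Add(Add(89, Mul(105, -109)), 33038) = Add(Add(89, -11445), 33038) = Add(-11356, 33038) = 21682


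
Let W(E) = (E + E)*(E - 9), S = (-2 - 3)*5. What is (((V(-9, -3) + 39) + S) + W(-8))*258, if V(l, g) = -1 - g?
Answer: 74304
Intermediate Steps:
S = -25 (S = -5*5 = -25)
W(E) = 2*E*(-9 + E) (W(E) = (2*E)*(-9 + E) = 2*E*(-9 + E))
(((V(-9, -3) + 39) + S) + W(-8))*258 = ((((-1 - 1*(-3)) + 39) - 25) + 2*(-8)*(-9 - 8))*258 = ((((-1 + 3) + 39) - 25) + 2*(-8)*(-17))*258 = (((2 + 39) - 25) + 272)*258 = ((41 - 25) + 272)*258 = (16 + 272)*258 = 288*258 = 74304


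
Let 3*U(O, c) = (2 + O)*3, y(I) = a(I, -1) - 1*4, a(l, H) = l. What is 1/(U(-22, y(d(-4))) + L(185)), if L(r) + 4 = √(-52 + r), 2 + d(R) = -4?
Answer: -24/443 - √133/443 ≈ -0.080209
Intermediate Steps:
d(R) = -6 (d(R) = -2 - 4 = -6)
L(r) = -4 + √(-52 + r)
y(I) = -4 + I (y(I) = I - 1*4 = I - 4 = -4 + I)
U(O, c) = 2 + O (U(O, c) = ((2 + O)*3)/3 = (6 + 3*O)/3 = 2 + O)
1/(U(-22, y(d(-4))) + L(185)) = 1/((2 - 22) + (-4 + √(-52 + 185))) = 1/(-20 + (-4 + √133)) = 1/(-24 + √133)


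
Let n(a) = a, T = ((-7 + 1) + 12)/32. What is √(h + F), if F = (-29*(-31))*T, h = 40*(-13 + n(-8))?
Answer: I*√10743/4 ≈ 25.912*I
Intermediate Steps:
T = 3/16 (T = (-6 + 12)*(1/32) = 6*(1/32) = 3/16 ≈ 0.18750)
h = -840 (h = 40*(-13 - 8) = 40*(-21) = -840)
F = 2697/16 (F = -29*(-31)*(3/16) = 899*(3/16) = 2697/16 ≈ 168.56)
√(h + F) = √(-840 + 2697/16) = √(-10743/16) = I*√10743/4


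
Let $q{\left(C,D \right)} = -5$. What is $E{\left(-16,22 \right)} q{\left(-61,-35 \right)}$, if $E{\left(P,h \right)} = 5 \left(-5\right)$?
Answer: $125$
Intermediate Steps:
$E{\left(P,h \right)} = -25$
$E{\left(-16,22 \right)} q{\left(-61,-35 \right)} = \left(-25\right) \left(-5\right) = 125$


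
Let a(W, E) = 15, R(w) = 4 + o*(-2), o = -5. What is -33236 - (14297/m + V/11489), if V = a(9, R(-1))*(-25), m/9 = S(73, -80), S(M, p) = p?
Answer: -274766322647/8272080 ≈ -33216.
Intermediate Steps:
m = -720 (m = 9*(-80) = -720)
R(w) = 14 (R(w) = 4 - 5*(-2) = 4 + 10 = 14)
V = -375 (V = 15*(-25) = -375)
-33236 - (14297/m + V/11489) = -33236 - (14297/(-720) - 375/11489) = -33236 - (14297*(-1/720) - 375*1/11489) = -33236 - (-14297/720 - 375/11489) = -33236 - 1*(-164528233/8272080) = -33236 + 164528233/8272080 = -274766322647/8272080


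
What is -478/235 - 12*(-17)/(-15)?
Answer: -3674/235 ≈ -15.634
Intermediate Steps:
-478/235 - 12*(-17)/(-15) = -478*1/235 + 204*(-1/15) = -478/235 - 68/5 = -3674/235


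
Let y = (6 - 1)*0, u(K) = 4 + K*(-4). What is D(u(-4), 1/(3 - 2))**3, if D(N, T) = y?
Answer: 0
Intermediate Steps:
u(K) = 4 - 4*K
y = 0 (y = 5*0 = 0)
D(N, T) = 0
D(u(-4), 1/(3 - 2))**3 = 0**3 = 0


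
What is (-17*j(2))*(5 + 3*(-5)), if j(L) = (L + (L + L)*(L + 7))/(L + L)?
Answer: 1615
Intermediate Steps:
j(L) = (L + 2*L*(7 + L))/(2*L) (j(L) = (L + (2*L)*(7 + L))/((2*L)) = (L + 2*L*(7 + L))*(1/(2*L)) = (L + 2*L*(7 + L))/(2*L))
(-17*j(2))*(5 + 3*(-5)) = (-17*(15/2 + 2))*(5 + 3*(-5)) = (-17*19/2)*(5 - 15) = -323/2*(-10) = 1615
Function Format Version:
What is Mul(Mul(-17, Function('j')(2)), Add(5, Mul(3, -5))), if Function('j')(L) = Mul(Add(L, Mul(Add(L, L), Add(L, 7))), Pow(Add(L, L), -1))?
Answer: 1615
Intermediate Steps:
Function('j')(L) = Mul(Rational(1, 2), Pow(L, -1), Add(L, Mul(2, L, Add(7, L)))) (Function('j')(L) = Mul(Add(L, Mul(Mul(2, L), Add(7, L))), Pow(Mul(2, L), -1)) = Mul(Add(L, Mul(2, L, Add(7, L))), Mul(Rational(1, 2), Pow(L, -1))) = Mul(Rational(1, 2), Pow(L, -1), Add(L, Mul(2, L, Add(7, L)))))
Mul(Mul(-17, Function('j')(2)), Add(5, Mul(3, -5))) = Mul(Mul(-17, Add(Rational(15, 2), 2)), Add(5, Mul(3, -5))) = Mul(Mul(-17, Rational(19, 2)), Add(5, -15)) = Mul(Rational(-323, 2), -10) = 1615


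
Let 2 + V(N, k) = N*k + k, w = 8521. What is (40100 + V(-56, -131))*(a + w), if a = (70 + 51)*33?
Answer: 591949742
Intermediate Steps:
a = 3993 (a = 121*33 = 3993)
V(N, k) = -2 + k + N*k (V(N, k) = -2 + (N*k + k) = -2 + (k + N*k) = -2 + k + N*k)
(40100 + V(-56, -131))*(a + w) = (40100 + (-2 - 131 - 56*(-131)))*(3993 + 8521) = (40100 + (-2 - 131 + 7336))*12514 = (40100 + 7203)*12514 = 47303*12514 = 591949742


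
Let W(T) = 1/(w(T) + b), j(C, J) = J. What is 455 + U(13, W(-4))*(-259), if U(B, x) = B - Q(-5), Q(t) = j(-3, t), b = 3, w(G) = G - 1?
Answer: -4207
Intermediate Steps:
w(G) = -1 + G
W(T) = 1/(2 + T) (W(T) = 1/((-1 + T) + 3) = 1/(2 + T))
Q(t) = t
U(B, x) = 5 + B (U(B, x) = B - 1*(-5) = B + 5 = 5 + B)
455 + U(13, W(-4))*(-259) = 455 + (5 + 13)*(-259) = 455 + 18*(-259) = 455 - 4662 = -4207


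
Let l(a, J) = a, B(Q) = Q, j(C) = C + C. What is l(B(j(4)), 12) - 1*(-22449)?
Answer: 22457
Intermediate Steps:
j(C) = 2*C
l(B(j(4)), 12) - 1*(-22449) = 2*4 - 1*(-22449) = 8 + 22449 = 22457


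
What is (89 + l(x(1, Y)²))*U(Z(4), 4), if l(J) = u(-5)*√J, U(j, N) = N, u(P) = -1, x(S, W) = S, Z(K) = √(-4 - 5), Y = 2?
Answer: 352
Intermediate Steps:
Z(K) = 3*I (Z(K) = √(-9) = 3*I)
l(J) = -√J
(89 + l(x(1, Y)²))*U(Z(4), 4) = (89 - √(1²))*4 = (89 - √1)*4 = (89 - 1*1)*4 = (89 - 1)*4 = 88*4 = 352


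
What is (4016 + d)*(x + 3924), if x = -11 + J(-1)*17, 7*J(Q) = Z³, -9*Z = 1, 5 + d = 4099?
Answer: 161940658420/5103 ≈ 3.1734e+7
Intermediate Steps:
d = 4094 (d = -5 + 4099 = 4094)
Z = -⅑ (Z = -⅑*1 = -⅑ ≈ -0.11111)
J(Q) = -1/5103 (J(Q) = (-⅑)³/7 = (⅐)*(-1/729) = -1/5103)
x = -56150/5103 (x = -11 - 1/5103*17 = -11 - 17/5103 = -56150/5103 ≈ -11.003)
(4016 + d)*(x + 3924) = (4016 + 4094)*(-56150/5103 + 3924) = 8110*(19968022/5103) = 161940658420/5103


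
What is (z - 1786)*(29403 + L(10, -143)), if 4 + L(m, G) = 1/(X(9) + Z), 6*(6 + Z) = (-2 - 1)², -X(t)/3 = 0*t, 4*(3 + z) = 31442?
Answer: 3212904227/18 ≈ 1.7849e+8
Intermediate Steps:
z = 15715/2 (z = -3 + (¼)*31442 = -3 + 15721/2 = 15715/2 ≈ 7857.5)
X(t) = 0 (X(t) = -0*t = -3*0 = 0)
Z = -9/2 (Z = -6 + (-2 - 1)²/6 = -6 + (⅙)*(-3)² = -6 + (⅙)*9 = -6 + 3/2 = -9/2 ≈ -4.5000)
L(m, G) = -38/9 (L(m, G) = -4 + 1/(0 - 9/2) = -4 + 1/(-9/2) = -4 - 2/9 = -38/9)
(z - 1786)*(29403 + L(10, -143)) = (15715/2 - 1786)*(29403 - 38/9) = (12143/2)*(264589/9) = 3212904227/18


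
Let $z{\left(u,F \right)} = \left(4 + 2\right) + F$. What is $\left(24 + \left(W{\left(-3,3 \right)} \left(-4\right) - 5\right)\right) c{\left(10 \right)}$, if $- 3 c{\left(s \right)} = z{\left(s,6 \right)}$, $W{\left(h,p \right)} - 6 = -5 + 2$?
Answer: $-28$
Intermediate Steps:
$z{\left(u,F \right)} = 6 + F$
$W{\left(h,p \right)} = 3$ ($W{\left(h,p \right)} = 6 + \left(-5 + 2\right) = 6 - 3 = 3$)
$c{\left(s \right)} = -4$ ($c{\left(s \right)} = - \frac{6 + 6}{3} = \left(- \frac{1}{3}\right) 12 = -4$)
$\left(24 + \left(W{\left(-3,3 \right)} \left(-4\right) - 5\right)\right) c{\left(10 \right)} = \left(24 + \left(3 \left(-4\right) - 5\right)\right) \left(-4\right) = \left(24 - 17\right) \left(-4\right) = 7 \left(-4\right) = -28$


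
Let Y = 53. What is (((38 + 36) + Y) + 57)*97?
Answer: 17848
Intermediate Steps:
(((38 + 36) + Y) + 57)*97 = (((38 + 36) + 53) + 57)*97 = ((74 + 53) + 57)*97 = (127 + 57)*97 = 184*97 = 17848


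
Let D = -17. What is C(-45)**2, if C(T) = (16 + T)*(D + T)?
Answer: 3232804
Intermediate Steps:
C(T) = (-17 + T)*(16 + T) (C(T) = (16 + T)*(-17 + T) = (-17 + T)*(16 + T))
C(-45)**2 = (-272 + (-45)**2 - 1*(-45))**2 = (-272 + 2025 + 45)**2 = 1798**2 = 3232804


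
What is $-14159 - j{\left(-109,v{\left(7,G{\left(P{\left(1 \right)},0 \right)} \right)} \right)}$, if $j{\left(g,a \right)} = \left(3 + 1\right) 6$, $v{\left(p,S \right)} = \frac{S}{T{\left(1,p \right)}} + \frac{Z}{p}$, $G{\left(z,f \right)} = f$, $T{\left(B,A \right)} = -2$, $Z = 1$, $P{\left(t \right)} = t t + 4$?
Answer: $-14183$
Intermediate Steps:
$P{\left(t \right)} = 4 + t^{2}$ ($P{\left(t \right)} = t^{2} + 4 = 4 + t^{2}$)
$v{\left(p,S \right)} = \frac{1}{p} - \frac{S}{2}$ ($v{\left(p,S \right)} = \frac{S}{-2} + 1 \frac{1}{p} = S \left(- \frac{1}{2}\right) + \frac{1}{p} = - \frac{S}{2} + \frac{1}{p} = \frac{1}{p} - \frac{S}{2}$)
$j{\left(g,a \right)} = 24$ ($j{\left(g,a \right)} = 4 \cdot 6 = 24$)
$-14159 - j{\left(-109,v{\left(7,G{\left(P{\left(1 \right)},0 \right)} \right)} \right)} = -14159 - 24 = -14183$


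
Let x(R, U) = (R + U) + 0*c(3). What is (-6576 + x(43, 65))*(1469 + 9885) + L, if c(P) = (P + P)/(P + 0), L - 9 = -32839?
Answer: -73470502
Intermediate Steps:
L = -32830 (L = 9 - 32839 = -32830)
c(P) = 2 (c(P) = (2*P)/P = 2)
x(R, U) = R + U (x(R, U) = (R + U) + 0*2 = (R + U) + 0 = R + U)
(-6576 + x(43, 65))*(1469 + 9885) + L = (-6576 + (43 + 65))*(1469 + 9885) - 32830 = (-6576 + 108)*11354 - 32830 = -6468*11354 - 32830 = -73437672 - 32830 = -73470502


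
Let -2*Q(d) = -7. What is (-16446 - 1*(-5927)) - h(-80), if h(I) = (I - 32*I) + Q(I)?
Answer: -26005/2 ≈ -13003.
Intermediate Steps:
Q(d) = 7/2 (Q(d) = -1/2*(-7) = 7/2)
h(I) = 7/2 - 31*I (h(I) = (I - 32*I) + 7/2 = -31*I + 7/2 = 7/2 - 31*I)
(-16446 - 1*(-5927)) - h(-80) = (-16446 - 1*(-5927)) - (7/2 - 31*(-80)) = (-16446 + 5927) - (7/2 + 2480) = -10519 - 1*4967/2 = -10519 - 4967/2 = -26005/2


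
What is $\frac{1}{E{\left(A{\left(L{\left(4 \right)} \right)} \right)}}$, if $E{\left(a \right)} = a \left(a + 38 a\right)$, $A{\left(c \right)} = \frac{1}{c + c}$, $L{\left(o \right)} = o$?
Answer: $\frac{64}{39} \approx 1.641$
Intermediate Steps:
$A{\left(c \right)} = \frac{1}{2 c}$
$E{\left(a \right)} = 39 a^{2}$ ($E{\left(a \right)} = a 39 a = 39 a^{2}$)
$\frac{1}{E{\left(A{\left(L{\left(4 \right)} \right)} \right)}} = \frac{1}{39 \left(\frac{1}{2 \cdot 4}\right)^{2}} = \frac{1}{39 \left(\frac{1}{2} \cdot \frac{1}{4}\right)^{2}} = \frac{1}{39 \left(\frac{1}{8}\right)^{2}} = \frac{1}{39 \cdot \frac{1}{64}} = \frac{1}{\frac{39}{64}} = \frac{64}{39}$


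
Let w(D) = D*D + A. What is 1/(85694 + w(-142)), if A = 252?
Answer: 1/106110 ≈ 9.4242e-6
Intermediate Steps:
w(D) = 252 + D² (w(D) = D*D + 252 = D² + 252 = 252 + D²)
1/(85694 + w(-142)) = 1/(85694 + (252 + (-142)²)) = 1/(85694 + (252 + 20164)) = 1/(85694 + 20416) = 1/106110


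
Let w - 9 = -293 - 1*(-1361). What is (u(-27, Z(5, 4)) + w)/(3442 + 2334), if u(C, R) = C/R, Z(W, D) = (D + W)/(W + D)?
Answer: 525/2888 ≈ 0.18179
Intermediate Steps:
Z(W, D) = 1 (Z(W, D) = (D + W)/(D + W) = 1)
w = 1077 (w = 9 + (-293 - 1*(-1361)) = 9 + (-293 + 1361) = 9 + 1068 = 1077)
(u(-27, Z(5, 4)) + w)/(3442 + 2334) = (-27/1 + 1077)/(3442 + 2334) = (-27*1 + 1077)/5776 = (-27 + 1077)*(1/5776) = 1050*(1/5776) = 525/2888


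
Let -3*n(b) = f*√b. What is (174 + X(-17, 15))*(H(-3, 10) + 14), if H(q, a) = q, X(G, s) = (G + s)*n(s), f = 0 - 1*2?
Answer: 1914 - 44*√15/3 ≈ 1857.2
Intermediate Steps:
f = -2 (f = 0 - 2 = -2)
n(b) = 2*√b/3 (n(b) = -(-2)*√b/3 = 2*√b/3)
X(G, s) = 2*√s*(G + s)/3 (X(G, s) = (G + s)*(2*√s/3) = 2*√s*(G + s)/3)
(174 + X(-17, 15))*(H(-3, 10) + 14) = (174 + 2*√15*(-17 + 15)/3)*(-3 + 14) = (174 + (⅔)*√15*(-2))*11 = (174 - 4*√15/3)*11 = 1914 - 44*√15/3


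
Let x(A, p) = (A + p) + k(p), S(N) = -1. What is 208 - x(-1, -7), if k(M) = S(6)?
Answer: 217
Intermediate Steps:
k(M) = -1
x(A, p) = -1 + A + p (x(A, p) = (A + p) - 1 = -1 + A + p)
208 - x(-1, -7) = 208 - (-1 - 1 - 7) = 208 - 1*(-9) = 208 + 9 = 217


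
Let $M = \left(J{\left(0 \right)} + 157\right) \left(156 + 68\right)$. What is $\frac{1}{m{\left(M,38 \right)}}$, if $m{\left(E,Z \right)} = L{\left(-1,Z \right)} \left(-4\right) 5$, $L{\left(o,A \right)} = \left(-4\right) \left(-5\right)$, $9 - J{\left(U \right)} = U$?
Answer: $- \frac{1}{400} \approx -0.0025$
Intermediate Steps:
$J{\left(U \right)} = 9 - U$
$L{\left(o,A \right)} = 20$
$M = 37184$ ($M = \left(\left(9 - 0\right) + 157\right) \left(156 + 68\right) = \left(\left(9 + 0\right) + 157\right) 224 = \left(9 + 157\right) 224 = 166 \cdot 224 = 37184$)
$m{\left(E,Z \right)} = -400$ ($m{\left(E,Z \right)} = 20 \left(-4\right) 5 = \left(-80\right) 5 = -400$)
$\frac{1}{m{\left(M,38 \right)}} = \frac{1}{-400} = - \frac{1}{400}$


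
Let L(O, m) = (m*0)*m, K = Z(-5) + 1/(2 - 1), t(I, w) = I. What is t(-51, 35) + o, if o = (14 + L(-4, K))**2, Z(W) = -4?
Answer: 145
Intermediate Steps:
K = -3 (K = -4 + 1/(2 - 1) = -4 + 1/1 = -4 + 1 = -3)
L(O, m) = 0 (L(O, m) = 0*m = 0)
o = 196 (o = (14 + 0)**2 = 14**2 = 196)
t(-51, 35) + o = -51 + 196 = 145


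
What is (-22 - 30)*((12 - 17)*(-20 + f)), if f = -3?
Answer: -5980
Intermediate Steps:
(-22 - 30)*((12 - 17)*(-20 + f)) = (-22 - 30)*((12 - 17)*(-20 - 3)) = -(-260)*(-23) = -52*115 = -5980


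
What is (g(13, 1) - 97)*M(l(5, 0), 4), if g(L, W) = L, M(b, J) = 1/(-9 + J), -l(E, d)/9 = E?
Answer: 84/5 ≈ 16.800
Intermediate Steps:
l(E, d) = -9*E
(g(13, 1) - 97)*M(l(5, 0), 4) = (13 - 97)/(-9 + 4) = -84/(-5) = -84*(-⅕) = 84/5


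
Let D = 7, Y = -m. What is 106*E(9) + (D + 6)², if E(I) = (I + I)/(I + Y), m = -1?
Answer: 1799/5 ≈ 359.80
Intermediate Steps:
Y = 1 (Y = -1*(-1) = 1)
E(I) = 2*I/(1 + I) (E(I) = (I + I)/(I + 1) = (2*I)/(1 + I) = 2*I/(1 + I))
106*E(9) + (D + 6)² = 106*(2*9/(1 + 9)) + (7 + 6)² = 106*(2*9/10) + 13² = 106*(2*9*(⅒)) + 169 = 106*(9/5) + 169 = 954/5 + 169 = 1799/5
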